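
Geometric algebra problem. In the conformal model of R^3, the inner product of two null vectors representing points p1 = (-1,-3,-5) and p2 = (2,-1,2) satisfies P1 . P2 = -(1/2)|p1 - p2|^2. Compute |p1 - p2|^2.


p1 - p2 = (-3, -2, -7)
|p1 - p2|^2 = (-3)^2 + (-2)^2 + (-7)^2
= 9 + 4 + 49
= 62


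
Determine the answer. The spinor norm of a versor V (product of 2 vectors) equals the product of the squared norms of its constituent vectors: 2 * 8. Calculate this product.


Spinor norm N(V) = |v1|^2 * |v2|^2 * ... * |v2|^2
= 2 * 8
Running product: 2, 16
N(V) = 16


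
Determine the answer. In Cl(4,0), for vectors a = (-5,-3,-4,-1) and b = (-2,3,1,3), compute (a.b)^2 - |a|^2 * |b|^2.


a . b = (-5)*(-2) + (-3)*3 + (-4)*1 + (-1)*3
= 10 + (-9) + (-4) + (-3) = -6
|a|^2 = (-5)^2 + (-3)^2 + (-4)^2 + (-1)^2 = 51
|b|^2 = (-2)^2 + 3^2 + 1^2 + 3^2 = 23
(a.b)^2 = (-6)^2 = 36
|a|^2 * |b|^2 = 51 * 23 = 1173
Result = 36 - 1173 = -1137


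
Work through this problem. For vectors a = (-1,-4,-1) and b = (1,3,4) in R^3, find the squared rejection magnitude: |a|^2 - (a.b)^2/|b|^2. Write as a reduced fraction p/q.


|a|^2 = (-1)^2 + (-4)^2 + (-1)^2 = 18
|b|^2 = 1^2 + 3^2 + 4^2 = 26
a . b = (-1)*1 + (-4)*3 + (-1)*4 = -17
(a.b)^2 = (-17)^2 = 289
|rej|^2 = 18 - 289/26
= (468 - 289)/26
= 179/26
In lowest terms: 179/26


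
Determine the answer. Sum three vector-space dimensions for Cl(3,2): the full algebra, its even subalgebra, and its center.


n = 3 + 2 = 5
Total dim = 2^5 = 32
Even subalgebra dim = 2^4 = 16
n is odd, so center dim = 2
Sum = 32 + 16 + 2 = 50


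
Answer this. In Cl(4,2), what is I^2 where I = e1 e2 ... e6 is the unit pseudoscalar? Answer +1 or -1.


The pseudoscalar I = e1...e_n (product of all n generators) of Cl(p,q) satisfies I^2 = (-1)^(q + n(n-1)/2).
p = 4, q = 2, n = p + q = 6
n(n-1)/2 = 6 * 5 / 2 = 15
Exponent = q + n(n-1)/2 = 2 + 15 = 17
I^2 = (-1)^17 = -1


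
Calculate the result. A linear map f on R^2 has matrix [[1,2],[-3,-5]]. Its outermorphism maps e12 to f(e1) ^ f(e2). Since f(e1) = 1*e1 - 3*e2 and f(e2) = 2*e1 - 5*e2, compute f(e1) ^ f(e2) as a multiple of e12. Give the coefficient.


The outermorphism of a linear map f sends e1^e2 to f(e1)^f(e2).
f(e1) = 1*e1 - 3*e2
f(e2) = 2*e1 - 5*e2
f(e1) ^ f(e2) = (1*e1 - 3*e2) ^ (2*e1 - 5*e2)
= 1*(-5)*e12 + (-3)*2*e21
= (-5 - (-6))*e12
= 1*e12
Coefficient = 1


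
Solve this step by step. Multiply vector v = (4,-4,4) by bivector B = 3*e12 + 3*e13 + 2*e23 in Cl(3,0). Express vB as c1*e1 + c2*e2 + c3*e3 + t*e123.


vB has grade-1 (vector) and grade-3 (trivector) parts: vB = (v _| B) + (v ^ B).
Vector part <vB>_1:
  e1: -v2*b12 - v3*b13 = -(-4)*(3) - (4)*(3) = 0
  e2: v1*b12 - v3*b23 = (4)*(3) - (4)*(2) = 4
  e3: v1*b13 + v2*b23 = (4)*(3) + (-4)*(2) = 4
Trivector part <vB>_3:
  e123: v1*b23 - v2*b13 + v3*b12 = (4)*(2) - (-4)*(3) + (4)*(3) = 32
vB = 0*e1 + 4*e2 + 4*e3 + 32*e123


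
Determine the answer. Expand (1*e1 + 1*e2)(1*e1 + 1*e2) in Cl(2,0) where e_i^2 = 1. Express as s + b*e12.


Expand: (1*e1 + 1*e2)(1*e1 + 1*e2)
= 1*1*e1e1 + 1*1*e1e2 + 1*1*e2e1 + 1*1*e2e2
Using e1^2 = e2^2 = 1, e2e1 = -e1e2:
Scalar part s = 1*1 + 1*1 = 1 + 1 = 2
Bivector part b = 1*1 - 1*1 = 1 - 1 = 0
uv = 2 + 0*e12


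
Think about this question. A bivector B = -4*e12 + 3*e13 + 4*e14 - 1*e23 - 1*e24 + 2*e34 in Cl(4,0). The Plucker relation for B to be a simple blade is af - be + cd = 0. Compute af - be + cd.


Plucker relation: af - be + cd
a*f = (-4)*2 = -8
b*e = 3*(-1) = -3
c*d = 4*(-1) = -4
af - be + cd = -8 - (-3) + (-4)
= -9


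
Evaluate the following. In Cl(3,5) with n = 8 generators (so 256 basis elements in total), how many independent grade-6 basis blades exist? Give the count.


Number of grade-k basis blades in Cl(p,q) with n = p + q is C(n, k).
n = 3 + 5 = 8
C(8, 6) = 8! / (6! * 2!)
= 40320 / (720 * 2)
= 28


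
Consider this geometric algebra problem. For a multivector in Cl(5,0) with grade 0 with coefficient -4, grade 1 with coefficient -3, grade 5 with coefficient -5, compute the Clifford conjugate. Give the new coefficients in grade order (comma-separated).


Clifford conjugate sign for grade k: (-1)^(k(k+1)/2)
Grade 0: (-1)^(0*1/2) = (-1)^0 = 1, coeff -4 -> -4
Grade 1: (-1)^(1*2/2) = (-1)^1 = -1, coeff -3 -> 3
Grade 5: (-1)^(5*6/2) = (-1)^15 = -1, coeff -5 -> 5
Conjugated coefficients: -4, 3, 5


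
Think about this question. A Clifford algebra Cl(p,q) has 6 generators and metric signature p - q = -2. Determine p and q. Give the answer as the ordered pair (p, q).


We need p + q = 6 and p - q = -2.
Adding: 2p = 6 + (-2) = 4, so p = 2.
Then q = 6 - 2 = 4.
(p, q) = (2, 4)


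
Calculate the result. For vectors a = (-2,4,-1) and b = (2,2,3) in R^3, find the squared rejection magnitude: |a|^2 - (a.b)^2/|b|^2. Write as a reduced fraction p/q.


|a|^2 = (-2)^2 + 4^2 + (-1)^2 = 21
|b|^2 = 2^2 + 2^2 + 3^2 = 17
a . b = (-2)*2 + 4*2 + (-1)*3 = 1
(a.b)^2 = 1^2 = 1
|rej|^2 = 21 - 1/17
= (357 - 1)/17
= 356/17
In lowest terms: 356/17


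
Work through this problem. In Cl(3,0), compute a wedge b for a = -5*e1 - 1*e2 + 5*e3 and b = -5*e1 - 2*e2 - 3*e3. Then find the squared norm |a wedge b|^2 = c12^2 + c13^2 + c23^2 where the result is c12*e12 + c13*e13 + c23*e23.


a wedge b = (a1*b2 - a2*b1)*e12 + (a1*b3 - a3*b1)*e13 + (a2*b3 - a3*b2)*e23
e12 coeff: (-5)*(-2) - (-1)*(-5) = 10 - 5 = 5
e13 coeff: (-5)*(-3) - 5*(-5) = 15 - (-25) = 40
e23 coeff: (-1)*(-3) - 5*(-2) = 3 - (-10) = 13
|a wedge b|^2 = 5^2 + 40^2 + 13^2
= 25 + 1600 + 169
= 1794


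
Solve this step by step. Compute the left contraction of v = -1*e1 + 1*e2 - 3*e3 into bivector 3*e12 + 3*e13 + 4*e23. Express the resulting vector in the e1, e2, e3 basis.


Left contraction v _| B = <vB>_1 (grade-1 part of the geometric product vB).
Using e1_|e12 = e2, e2_|e12 = -e1, e1_|e13 = e3, e3_|e13 = -e1, e2_|e23 = e3, e3_|e23 = -e2:
e1 coeff: -v2*b12 - v3*b13 = -(1)*(3) - (-3)*(3) = 6
e2 coeff: v1*b12 - v3*b23 = (-1)*(3) - (-3)*(4) = 9
e3 coeff: v1*b13 + v2*b23 = (-1)*(3) + (1)*(4) = 1
v _| B = 6*e1 + 9*e2 + 1*e3


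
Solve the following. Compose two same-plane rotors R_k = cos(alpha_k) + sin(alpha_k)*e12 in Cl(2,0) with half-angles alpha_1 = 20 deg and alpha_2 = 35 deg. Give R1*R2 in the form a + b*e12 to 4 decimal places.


Same-plane rotors commute and their half-angles add:
R1*R2 = cos(a1 + a2) + sin(a1 + a2)*e12.
a1 + a2 = 20 + 35 = 55 deg
cos(55 deg) = 0.5736
sin(55 deg) = 0.8192
R1*R2 = 0.5736 + 0.8192*e12


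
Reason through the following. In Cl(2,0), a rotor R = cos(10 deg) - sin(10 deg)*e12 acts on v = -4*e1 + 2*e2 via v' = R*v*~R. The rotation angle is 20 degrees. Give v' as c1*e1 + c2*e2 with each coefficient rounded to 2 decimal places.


Rotor R = cos(10deg) - sin(10deg)*e12
Rotation angle theta = 2 * 10 = 20 degrees
v' = R*v*~R rotates v by theta.
cos(20deg) = 0.9397, sin(20deg) = 0.3420
v'_1 = -4*cos(20deg) - 2*sin(20deg)
= -4*0.9397 - 2*0.3420
= -4.44
v'_2 = -4*sin(20deg) + 2*cos(20deg)
= -4*0.3420 + 2*0.9397
= 0.51
v' = -4.44*e1 + 0.51*e2


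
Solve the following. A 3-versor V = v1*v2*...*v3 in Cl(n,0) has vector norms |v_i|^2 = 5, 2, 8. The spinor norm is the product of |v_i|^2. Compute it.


Spinor norm N(V) = |v1|^2 * |v2|^2 * ... * |v3|^2
= 5 * 2 * 8
Running product: 5, 10, 80
N(V) = 80


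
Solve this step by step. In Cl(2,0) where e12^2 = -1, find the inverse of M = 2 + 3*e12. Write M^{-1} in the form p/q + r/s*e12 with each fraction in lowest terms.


M = 2 + 3*e12, where e12^2 = -1.
Since M commutes with its reverse ~M = a - b*e12, M * ~M = a^2 - b^2*e12^2 = a^2 + b^2.
So M^{-1} = ~M / (a^2 + b^2) = (a - b*e12)/(a^2 + b^2).
a^2 + b^2 = 4 + 9 = 13
Scalar part = 2/13 = 2/13
Bivector coeff = -3/13 = -3/13
M^{-1} = 2/13 - 3/13*e12


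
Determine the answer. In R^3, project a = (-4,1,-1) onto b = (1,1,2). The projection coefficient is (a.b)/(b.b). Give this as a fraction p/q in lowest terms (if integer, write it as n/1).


Projection coefficient = (a . b) / (b . b)
a . b = (-4)*1 + 1*1 + (-1)*2
= -4 + 1 + (-2) = -5
b . b = 1^2 + 1^2 + 2^2
= 1 + 1 + 4 = 6
Coefficient = -5/6
In lowest terms: -5/6


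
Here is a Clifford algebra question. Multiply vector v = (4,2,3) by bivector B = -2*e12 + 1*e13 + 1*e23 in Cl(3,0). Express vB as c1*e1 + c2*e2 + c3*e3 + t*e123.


vB has grade-1 (vector) and grade-3 (trivector) parts: vB = (v _| B) + (v ^ B).
Vector part <vB>_1:
  e1: -v2*b12 - v3*b13 = -(2)*(-2) - (3)*(1) = 1
  e2: v1*b12 - v3*b23 = (4)*(-2) - (3)*(1) = -11
  e3: v1*b13 + v2*b23 = (4)*(1) + (2)*(1) = 6
Trivector part <vB>_3:
  e123: v1*b23 - v2*b13 + v3*b12 = (4)*(1) - (2)*(1) + (3)*(-2) = -4
vB = 1*e1 - 11*e2 + 6*e3 - 4*e123


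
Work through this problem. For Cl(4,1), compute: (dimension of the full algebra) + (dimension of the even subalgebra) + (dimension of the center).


n = 4 + 1 = 5
Total dim = 2^5 = 32
Even subalgebra dim = 2^4 = 16
n is odd, so center dim = 2
Sum = 32 + 16 + 2 = 50


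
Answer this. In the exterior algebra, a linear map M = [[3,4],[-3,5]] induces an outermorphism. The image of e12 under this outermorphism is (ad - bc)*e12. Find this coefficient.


The outermorphism of a linear map f sends e1^e2 to f(e1)^f(e2).
f(e1) = 3*e1 - 3*e2
f(e2) = 4*e1 + 5*e2
f(e1) ^ f(e2) = (3*e1 - 3*e2) ^ (4*e1 + 5*e2)
= 3*5*e12 + (-3)*4*e21
= (15 - (-12))*e12
= 27*e12
Coefficient = 27


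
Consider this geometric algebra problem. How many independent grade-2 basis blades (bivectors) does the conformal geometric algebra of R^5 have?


The conformal model of R^5 uses Cl(6,1) with m = 5 + 2 = 7 generators.
Number of grade-2 blades = C(m, 2) = C(7, 2)
= 7*6/2 = 21


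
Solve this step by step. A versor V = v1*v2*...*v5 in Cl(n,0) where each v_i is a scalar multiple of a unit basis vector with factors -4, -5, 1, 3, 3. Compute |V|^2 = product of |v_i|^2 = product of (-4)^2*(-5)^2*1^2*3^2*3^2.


Each vector v_i has |v_i|^2 = s_i^2
Squared scales: (-4)^2 = 16, (-5)^2 = 25, 1^2 = 1, 3^2 = 9, 3^2 = 9
|V|^2 = 16 * 25 * 1 * 9 * 9
= 32400


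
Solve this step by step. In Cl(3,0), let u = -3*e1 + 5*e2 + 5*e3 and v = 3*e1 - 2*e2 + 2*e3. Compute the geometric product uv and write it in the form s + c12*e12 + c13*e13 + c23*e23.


In Cl(3,0): e_i^2 = 1, e_ie_j = -e_je_i for i != j.
Scalar part = u . v = (-3)*3 + 5*(-2) + 5*2
= -9 + (-10) + 10 = -9
e12 coeff = (-3)*(-2) - 5*3 = 6 - 15 = -9
e13 coeff = (-3)*2 - 5*3 = -6 - 15 = -21
e23 coeff = 5*2 - 5*(-2) = 10 - (-10) = 20
uv = -9 - 9*e12 - 21*e13 + 20*e23


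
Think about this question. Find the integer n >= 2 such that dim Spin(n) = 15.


dim Spin(n) = dim so(n) = n(n-1)/2.
Solve n(n-1)/2 = 15, i.e. n^2 - n - 30 = 0.
Discriminant = 1 + 8*15 = 121
n = (1 + sqrt(121))/2 = (1 + 11)/2 = 6


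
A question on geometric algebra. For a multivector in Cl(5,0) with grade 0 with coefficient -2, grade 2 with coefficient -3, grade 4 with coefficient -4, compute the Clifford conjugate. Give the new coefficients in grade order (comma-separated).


Clifford conjugate sign for grade k: (-1)^(k(k+1)/2)
Grade 0: (-1)^(0*1/2) = (-1)^0 = 1, coeff -2 -> -2
Grade 2: (-1)^(2*3/2) = (-1)^3 = -1, coeff -3 -> 3
Grade 4: (-1)^(4*5/2) = (-1)^10 = 1, coeff -4 -> -4
Conjugated coefficients: -2, 3, -4


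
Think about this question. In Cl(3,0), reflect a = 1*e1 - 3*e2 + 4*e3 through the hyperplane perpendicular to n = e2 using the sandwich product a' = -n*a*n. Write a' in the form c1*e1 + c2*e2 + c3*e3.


Reflection formula: a' = -n*a*n, with n = e2 (unit vector, n^2 = 1).
For reflection through hyperplane perp to e2:
The component along e2 flips sign, others stay.
a = (1, -3, 4)
a' = (1, 3, 4)
a' = 1*e1 + 3*e2 + 4*e3


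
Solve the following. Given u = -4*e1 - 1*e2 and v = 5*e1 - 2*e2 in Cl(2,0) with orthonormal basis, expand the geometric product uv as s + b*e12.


Expand: (-4*e1 - 1*e2)(5*e1 - 2*e2)
= (-4)*5*e1e1 + (-4)*(-2)*e1e2 + (-1)*5*e2e1 + (-1)*(-2)*e2e2
Using e1^2 = e2^2 = 1, e2e1 = -e1e2:
Scalar part s = (-4)*5 + (-1)*(-2) = -20 + 2 = -18
Bivector part b = (-4)*(-2) - (-1)*5 = 8 - (-5) = 13
uv = -18 + 13*e12


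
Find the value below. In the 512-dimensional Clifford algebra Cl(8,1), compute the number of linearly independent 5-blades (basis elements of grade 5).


Number of grade-k basis blades in Cl(p,q) with n = p + q is C(n, k).
n = 8 + 1 = 9
C(9, 5) = 9! / (5! * 4!)
= 362880 / (120 * 24)
= 126


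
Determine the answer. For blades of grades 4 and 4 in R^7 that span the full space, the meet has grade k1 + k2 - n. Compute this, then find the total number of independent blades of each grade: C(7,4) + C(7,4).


Meet grade = grade(A) + grade(B) - n
= 4 + 4 - 7 = 1
C(7,4) = 35
C(7,4) = 35
dim_A + dim_B = 35 + 35 = 70


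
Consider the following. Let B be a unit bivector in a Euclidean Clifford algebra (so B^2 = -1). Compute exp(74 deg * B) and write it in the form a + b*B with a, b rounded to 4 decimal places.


For a unit bivector B with B^2 = -1, the exponential series gives
e^(theta*B) = cos(theta) + sin(theta)*B (the GA analogue of Euler's formula).
theta = 74 degrees = 1.291544 rad
cos(74 deg) = 0.2756
sin(74 deg) = 0.9613
exp(theta*B) = 0.2756 + 0.9613*B


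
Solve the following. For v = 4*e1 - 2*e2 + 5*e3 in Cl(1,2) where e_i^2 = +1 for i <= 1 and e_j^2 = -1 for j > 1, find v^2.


v^2 = sum of c_i^2 * e_i^2
Positive signature terms (e_i^2 = +1): 4^2 = 16
Negative signature terms (e_j^2 = -1): (-2)^2 + 5^2 = 29
v^2 = 16 - 29 = -13


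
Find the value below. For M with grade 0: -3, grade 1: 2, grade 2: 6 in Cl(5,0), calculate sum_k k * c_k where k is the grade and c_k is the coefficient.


Grade-weighted sum = sum of grade_k * coefficient_k
0*(-3) = 0
1*2 = 2
2*6 = 12
Total = 0 + 2 + 12 = 14


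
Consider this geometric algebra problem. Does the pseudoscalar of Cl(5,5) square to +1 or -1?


The pseudoscalar I = e1...e_n (product of all n generators) of Cl(p,q) satisfies I^2 = (-1)^(q + n(n-1)/2).
p = 5, q = 5, n = p + q = 10
n(n-1)/2 = 10 * 9 / 2 = 45
Exponent = q + n(n-1)/2 = 5 + 45 = 50
I^2 = (-1)^50 = +1


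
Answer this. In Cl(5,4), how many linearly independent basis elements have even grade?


Even subalgebra dimension = 2^(n-1)
n = 5 + 4 = 9
2^(9 - 1) = 2^8 = 256
Verification: sum of C(9,k) for even k = 1 + 36 + 126 + 84 + 9 = 256
Result = 256


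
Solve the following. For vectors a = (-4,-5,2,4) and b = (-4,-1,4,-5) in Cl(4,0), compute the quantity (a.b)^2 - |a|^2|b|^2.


a . b = (-4)*(-4) + (-5)*(-1) + 2*4 + 4*(-5)
= 16 + 5 + 8 + (-20) = 9
|a|^2 = (-4)^2 + (-5)^2 + 2^2 + 4^2 = 61
|b|^2 = (-4)^2 + (-1)^2 + 4^2 + (-5)^2 = 58
(a.b)^2 = 9^2 = 81
|a|^2 * |b|^2 = 61 * 58 = 3538
Result = 81 - 3538 = -3457


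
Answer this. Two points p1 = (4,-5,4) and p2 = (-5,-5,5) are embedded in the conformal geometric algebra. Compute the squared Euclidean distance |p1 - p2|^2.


p1 - p2 = (9, 0, -1)
|p1 - p2|^2 = 9^2 + 0^2 + (-1)^2
= 81 + 0 + 1
= 82


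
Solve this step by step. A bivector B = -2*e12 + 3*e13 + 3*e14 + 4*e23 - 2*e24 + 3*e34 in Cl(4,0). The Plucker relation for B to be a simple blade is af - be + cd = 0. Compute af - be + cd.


Plucker relation: af - be + cd
a*f = (-2)*3 = -6
b*e = 3*(-2) = -6
c*d = 3*4 = 12
af - be + cd = -6 - (-6) + 12
= 12


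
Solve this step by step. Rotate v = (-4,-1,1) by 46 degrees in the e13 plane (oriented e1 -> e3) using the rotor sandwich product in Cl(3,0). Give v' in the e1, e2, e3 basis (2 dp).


Rotor R = cos(23deg) - sin(23deg)*e13
Rotation angle theta = 2 * 23 = 46 degrees in the e13 plane (e1 -> e3).
The component perpendicular to the plane (e2) is invariant: v'_2 = v2 = -1.00
cos(46deg) = 0.6947, sin(46deg) = 0.7193
v'_1 = v1*cos(theta) - v3*sin(theta) = -4*0.6947 - 1*0.7193 = -3.50
v'_3 = v1*sin(theta) + v3*cos(theta) = -4*0.7193 + 1*0.6947 = -2.18
v' = -3.50*e1 - 1.00*e2 - 2.18*e3


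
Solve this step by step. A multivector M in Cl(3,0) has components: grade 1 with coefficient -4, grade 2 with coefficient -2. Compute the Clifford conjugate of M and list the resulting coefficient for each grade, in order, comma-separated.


Clifford conjugate sign for grade k: (-1)^(k(k+1)/2)
Grade 1: (-1)^(1*2/2) = (-1)^1 = -1, coeff -4 -> 4
Grade 2: (-1)^(2*3/2) = (-1)^3 = -1, coeff -2 -> 2
Conjugated coefficients: 4, 2


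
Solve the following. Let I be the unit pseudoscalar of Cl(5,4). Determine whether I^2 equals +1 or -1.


The pseudoscalar I = e1...e_n (product of all n generators) of Cl(p,q) satisfies I^2 = (-1)^(q + n(n-1)/2).
p = 5, q = 4, n = p + q = 9
n(n-1)/2 = 9 * 8 / 2 = 36
Exponent = q + n(n-1)/2 = 4 + 36 = 40
I^2 = (-1)^40 = +1


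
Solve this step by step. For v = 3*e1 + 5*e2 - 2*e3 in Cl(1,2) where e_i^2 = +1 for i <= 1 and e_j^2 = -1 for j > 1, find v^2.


v^2 = sum of c_i^2 * e_i^2
Positive signature terms (e_i^2 = +1): 3^2 = 9
Negative signature terms (e_j^2 = -1): 5^2 + (-2)^2 = 29
v^2 = 9 - 29 = -20


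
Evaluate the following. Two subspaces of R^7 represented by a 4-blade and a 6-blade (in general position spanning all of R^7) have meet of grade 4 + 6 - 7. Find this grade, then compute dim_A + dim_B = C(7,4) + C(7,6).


Meet grade = grade(A) + grade(B) - n
= 4 + 6 - 7 = 3
C(7,4) = 35
C(7,6) = 7
dim_A + dim_B = 35 + 7 = 42


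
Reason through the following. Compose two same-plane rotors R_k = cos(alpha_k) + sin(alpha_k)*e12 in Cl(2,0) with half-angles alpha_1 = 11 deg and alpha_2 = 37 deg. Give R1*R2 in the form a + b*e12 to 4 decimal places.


Same-plane rotors commute and their half-angles add:
R1*R2 = cos(a1 + a2) + sin(a1 + a2)*e12.
a1 + a2 = 11 + 37 = 48 deg
cos(48 deg) = 0.6691
sin(48 deg) = 0.7431
R1*R2 = 0.6691 + 0.7431*e12


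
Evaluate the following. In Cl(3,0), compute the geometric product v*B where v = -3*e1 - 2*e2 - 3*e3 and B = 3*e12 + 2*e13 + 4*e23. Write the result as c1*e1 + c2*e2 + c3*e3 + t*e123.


vB has grade-1 (vector) and grade-3 (trivector) parts: vB = (v _| B) + (v ^ B).
Vector part <vB>_1:
  e1: -v2*b12 - v3*b13 = -(-2)*(3) - (-3)*(2) = 12
  e2: v1*b12 - v3*b23 = (-3)*(3) - (-3)*(4) = 3
  e3: v1*b13 + v2*b23 = (-3)*(2) + (-2)*(4) = -14
Trivector part <vB>_3:
  e123: v1*b23 - v2*b13 + v3*b12 = (-3)*(4) - (-2)*(2) + (-3)*(3) = -17
vB = 12*e1 + 3*e2 - 14*e3 - 17*e123


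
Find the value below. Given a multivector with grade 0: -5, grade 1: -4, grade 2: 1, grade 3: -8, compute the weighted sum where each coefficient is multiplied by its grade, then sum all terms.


Grade-weighted sum = sum of grade_k * coefficient_k
0*(-5) = 0
1*(-4) = -4
2*1 = 2
3*(-8) = -24
Total = 0 + (-4) + 2 + (-24) = -26


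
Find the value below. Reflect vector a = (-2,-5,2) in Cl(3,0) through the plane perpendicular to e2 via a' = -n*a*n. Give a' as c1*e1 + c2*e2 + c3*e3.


Reflection formula: a' = -n*a*n, with n = e2 (unit vector, n^2 = 1).
For reflection through hyperplane perp to e2:
The component along e2 flips sign, others stay.
a = (-2, -5, 2)
a' = (-2, 5, 2)
a' = -2*e1 + 5*e2 + 2*e3


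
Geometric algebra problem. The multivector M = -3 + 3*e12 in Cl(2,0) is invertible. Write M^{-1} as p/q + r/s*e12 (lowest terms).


M = -3 + 3*e12, where e12^2 = -1.
Since M commutes with its reverse ~M = a - b*e12, M * ~M = a^2 - b^2*e12^2 = a^2 + b^2.
So M^{-1} = ~M / (a^2 + b^2) = (a - b*e12)/(a^2 + b^2).
a^2 + b^2 = 9 + 9 = 18
Scalar part = -3/18 = -1/6
Bivector coeff = -3/18 = -1/6
M^{-1} = -1/6 - 1/6*e12


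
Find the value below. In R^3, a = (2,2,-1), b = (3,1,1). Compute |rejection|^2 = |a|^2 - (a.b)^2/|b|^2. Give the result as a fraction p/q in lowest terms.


|a|^2 = 2^2 + 2^2 + (-1)^2 = 9
|b|^2 = 3^2 + 1^2 + 1^2 = 11
a . b = 2*3 + 2*1 + (-1)*1 = 7
(a.b)^2 = 7^2 = 49
|rej|^2 = 9 - 49/11
= (99 - 49)/11
= 50/11
In lowest terms: 50/11


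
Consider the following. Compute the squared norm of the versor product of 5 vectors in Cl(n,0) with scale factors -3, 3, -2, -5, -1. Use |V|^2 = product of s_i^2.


Each vector v_i has |v_i|^2 = s_i^2
Squared scales: (-3)^2 = 9, 3^2 = 9, (-2)^2 = 4, (-5)^2 = 25, (-1)^2 = 1
|V|^2 = 9 * 9 * 4 * 25 * 1
= 8100


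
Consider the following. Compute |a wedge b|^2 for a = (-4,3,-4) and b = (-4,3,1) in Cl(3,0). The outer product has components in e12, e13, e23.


a wedge b = (a1*b2 - a2*b1)*e12 + (a1*b3 - a3*b1)*e13 + (a2*b3 - a3*b2)*e23
e12 coeff: (-4)*3 - 3*(-4) = -12 - (-12) = 0
e13 coeff: (-4)*1 - (-4)*(-4) = -4 - 16 = -20
e23 coeff: 3*1 - (-4)*3 = 3 - (-12) = 15
|a wedge b|^2 = 0^2 + (-20)^2 + 15^2
= 0 + 400 + 225
= 625


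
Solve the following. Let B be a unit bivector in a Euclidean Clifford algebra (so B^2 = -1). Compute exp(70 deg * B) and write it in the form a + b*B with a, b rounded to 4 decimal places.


For a unit bivector B with B^2 = -1, the exponential series gives
e^(theta*B) = cos(theta) + sin(theta)*B (the GA analogue of Euler's formula).
theta = 70 degrees = 1.22173 rad
cos(70 deg) = 0.3420
sin(70 deg) = 0.9397
exp(theta*B) = 0.3420 + 0.9397*B


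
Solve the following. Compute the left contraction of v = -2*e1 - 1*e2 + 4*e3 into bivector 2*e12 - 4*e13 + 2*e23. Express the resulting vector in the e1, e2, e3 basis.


Left contraction v _| B = <vB>_1 (grade-1 part of the geometric product vB).
Using e1_|e12 = e2, e2_|e12 = -e1, e1_|e13 = e3, e3_|e13 = -e1, e2_|e23 = e3, e3_|e23 = -e2:
e1 coeff: -v2*b12 - v3*b13 = -(-1)*(2) - (4)*(-4) = 18
e2 coeff: v1*b12 - v3*b23 = (-2)*(2) - (4)*(2) = -12
e3 coeff: v1*b13 + v2*b23 = (-2)*(-4) + (-1)*(2) = 6
v _| B = 18*e1 - 12*e2 + 6*e3


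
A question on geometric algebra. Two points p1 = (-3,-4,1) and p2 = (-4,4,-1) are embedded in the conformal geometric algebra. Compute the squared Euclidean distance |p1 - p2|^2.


p1 - p2 = (1, -8, 2)
|p1 - p2|^2 = 1^2 + (-8)^2 + 2^2
= 1 + 64 + 4
= 69


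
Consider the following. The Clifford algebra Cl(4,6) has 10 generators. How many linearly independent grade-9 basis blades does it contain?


Number of grade-k basis blades in Cl(p,q) with n = p + q is C(n, k).
n = 4 + 6 = 10
C(10, 9) = 10! / (9! * 1!)
= 3628800 / (362880 * 1)
= 10


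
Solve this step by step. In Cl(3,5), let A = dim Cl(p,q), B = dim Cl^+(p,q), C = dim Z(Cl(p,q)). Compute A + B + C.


n = 3 + 5 = 8
Total dim = 2^8 = 256
Even subalgebra dim = 2^7 = 128
n is even, so center dim = 1
Sum = 256 + 128 + 1 = 385


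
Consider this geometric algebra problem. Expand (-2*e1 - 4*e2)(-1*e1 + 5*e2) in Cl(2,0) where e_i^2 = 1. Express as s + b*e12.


Expand: (-2*e1 - 4*e2)(-1*e1 + 5*e2)
= (-2)*(-1)*e1e1 + (-2)*5*e1e2 + (-4)*(-1)*e2e1 + (-4)*5*e2e2
Using e1^2 = e2^2 = 1, e2e1 = -e1e2:
Scalar part s = (-2)*(-1) + (-4)*5 = 2 + (-20) = -18
Bivector part b = (-2)*5 - (-4)*(-1) = -10 - 4 = -14
uv = -18 - 14*e12


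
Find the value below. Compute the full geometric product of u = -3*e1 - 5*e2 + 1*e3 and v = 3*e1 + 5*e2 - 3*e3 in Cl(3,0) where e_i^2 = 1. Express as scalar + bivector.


In Cl(3,0): e_i^2 = 1, e_ie_j = -e_je_i for i != j.
Scalar part = u . v = (-3)*3 + (-5)*5 + 1*(-3)
= -9 + (-25) + (-3) = -37
e12 coeff = (-3)*5 - (-5)*3 = -15 - (-15) = 0
e13 coeff = (-3)*(-3) - 1*3 = 9 - 3 = 6
e23 coeff = (-5)*(-3) - 1*5 = 15 - 5 = 10
uv = -37 + 0*e12 + 6*e13 + 10*e23


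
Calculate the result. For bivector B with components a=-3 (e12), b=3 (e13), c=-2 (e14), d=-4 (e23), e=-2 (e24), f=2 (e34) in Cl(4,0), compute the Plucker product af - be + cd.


Plucker relation: af - be + cd
a*f = (-3)*2 = -6
b*e = 3*(-2) = -6
c*d = (-2)*(-4) = 8
af - be + cd = -6 - (-6) + 8
= 8


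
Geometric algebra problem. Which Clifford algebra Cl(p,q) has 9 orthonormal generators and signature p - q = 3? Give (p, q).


We need p + q = 9 and p - q = 3.
Adding: 2p = 9 + 3 = 12, so p = 6.
Then q = 9 - 6 = 3.
(p, q) = (6, 3)


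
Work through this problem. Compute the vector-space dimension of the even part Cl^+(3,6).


Even subalgebra dimension = 2^(n-1)
n = 3 + 6 = 9
2^(9 - 1) = 2^8 = 256
Verification: sum of C(9,k) for even k = 1 + 36 + 126 + 84 + 9 = 256
Result = 256


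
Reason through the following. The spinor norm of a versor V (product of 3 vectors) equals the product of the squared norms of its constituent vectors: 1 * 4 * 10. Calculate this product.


Spinor norm N(V) = |v1|^2 * |v2|^2 * ... * |v3|^2
= 1 * 4 * 10
Running product: 1, 4, 40
N(V) = 40


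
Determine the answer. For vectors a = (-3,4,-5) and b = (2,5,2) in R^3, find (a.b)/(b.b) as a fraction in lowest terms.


Projection coefficient = (a . b) / (b . b)
a . b = (-3)*2 + 4*5 + (-5)*2
= -6 + 20 + (-10) = 4
b . b = 2^2 + 5^2 + 2^2
= 4 + 25 + 4 = 33
Coefficient = 4/33
In lowest terms: 4/33


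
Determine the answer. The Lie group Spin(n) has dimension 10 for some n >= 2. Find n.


dim Spin(n) = dim so(n) = n(n-1)/2.
Solve n(n-1)/2 = 10, i.e. n^2 - n - 20 = 0.
Discriminant = 1 + 8*10 = 81
n = (1 + sqrt(81))/2 = (1 + 9)/2 = 5


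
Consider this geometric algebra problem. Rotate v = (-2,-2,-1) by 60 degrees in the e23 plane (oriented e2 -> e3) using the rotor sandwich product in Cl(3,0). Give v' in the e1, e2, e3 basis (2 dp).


Rotor R = cos(30deg) - sin(30deg)*e23
Rotation angle theta = 2 * 30 = 60 degrees in the e23 plane (e2 -> e3).
The component perpendicular to the plane (e1) is invariant: v'_1 = v1 = -2.00
cos(60deg) = 0.5000, sin(60deg) = 0.8660
v'_2 = v2*cos(theta) - v3*sin(theta) = -2*0.5000 - (-1)*0.8660 = -0.13
v'_3 = v2*sin(theta) + v3*cos(theta) = -2*0.8660 + (-1)*0.5000 = -2.23
v' = -2.00*e1 - 0.13*e2 - 2.23*e3


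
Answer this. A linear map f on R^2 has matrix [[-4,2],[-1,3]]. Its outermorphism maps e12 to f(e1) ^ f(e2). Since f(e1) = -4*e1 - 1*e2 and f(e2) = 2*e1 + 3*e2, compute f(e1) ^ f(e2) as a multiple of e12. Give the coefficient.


The outermorphism of a linear map f sends e1^e2 to f(e1)^f(e2).
f(e1) = -4*e1 - 1*e2
f(e2) = 2*e1 + 3*e2
f(e1) ^ f(e2) = (-4*e1 - 1*e2) ^ (2*e1 + 3*e2)
= (-4)*3*e12 + (-1)*2*e21
= (-12 - (-2))*e12
= -10*e12
Coefficient = -10


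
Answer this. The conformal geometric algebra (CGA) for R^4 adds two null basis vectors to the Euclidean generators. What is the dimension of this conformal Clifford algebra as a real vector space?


The conformal model of R^4 uses Cl(5,1): the 4 Euclidean generators plus two extra orthogonal generators e+ (e+^2 = +1) and e- (e-^2 = -1), from which the null vectors e0, einf are built.
Number of generators m = 4 + 2 = 6.
dim Cl(p,q) = 2^m = 2^6 = 64


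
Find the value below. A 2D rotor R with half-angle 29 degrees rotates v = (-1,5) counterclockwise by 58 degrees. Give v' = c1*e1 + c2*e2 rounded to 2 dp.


Rotor R = cos(29deg) - sin(29deg)*e12
Rotation angle theta = 2 * 29 = 58 degrees
v' = R*v*~R rotates v by theta.
cos(58deg) = 0.5299, sin(58deg) = 0.8480
v'_1 = -1*cos(58deg) - 5*sin(58deg)
= -1*0.5299 - 5*0.8480
= -4.77
v'_2 = -1*sin(58deg) + 5*cos(58deg)
= -1*0.8480 + 5*0.5299
= 1.80
v' = -4.77*e1 + 1.80*e2


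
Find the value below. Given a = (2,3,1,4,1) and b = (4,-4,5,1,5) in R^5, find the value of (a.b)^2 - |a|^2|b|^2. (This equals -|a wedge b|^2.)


a . b = 2*4 + 3*(-4) + 1*5 + 4*1 + 1*5
= 8 + (-12) + 5 + 4 + 5 = 10
|a|^2 = 2^2 + 3^2 + 1^2 + 4^2 + 1^2 = 31
|b|^2 = 4^2 + (-4)^2 + 5^2 + 1^2 + 5^2 = 83
(a.b)^2 = 10^2 = 100
|a|^2 * |b|^2 = 31 * 83 = 2573
Result = 100 - 2573 = -2473


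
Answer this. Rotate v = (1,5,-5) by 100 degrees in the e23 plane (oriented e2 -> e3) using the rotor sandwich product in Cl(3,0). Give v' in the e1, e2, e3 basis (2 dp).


Rotor R = cos(50deg) - sin(50deg)*e23
Rotation angle theta = 2 * 50 = 100 degrees in the e23 plane (e2 -> e3).
The component perpendicular to the plane (e1) is invariant: v'_1 = v1 = 1.00
cos(100deg) = -0.1736, sin(100deg) = 0.9848
v'_2 = v2*cos(theta) - v3*sin(theta) = 5*(-0.1736) - (-5)*0.9848 = 4.06
v'_3 = v2*sin(theta) + v3*cos(theta) = 5*0.9848 + (-5)*(-0.1736) = 5.79
v' = 1.00*e1 + 4.06*e2 + 5.79*e3


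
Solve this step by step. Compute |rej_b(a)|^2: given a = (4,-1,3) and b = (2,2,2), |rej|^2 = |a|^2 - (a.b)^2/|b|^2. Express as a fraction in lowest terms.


|a|^2 = 4^2 + (-1)^2 + 3^2 = 26
|b|^2 = 2^2 + 2^2 + 2^2 = 12
a . b = 4*2 + (-1)*2 + 3*2 = 12
(a.b)^2 = 12^2 = 144
|rej|^2 = 26 - 144/12
= (312 - 144)/12
= 168/12
In lowest terms: 14/1


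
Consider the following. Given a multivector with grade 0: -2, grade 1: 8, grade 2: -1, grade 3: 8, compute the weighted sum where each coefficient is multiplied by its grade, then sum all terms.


Grade-weighted sum = sum of grade_k * coefficient_k
0*(-2) = 0
1*8 = 8
2*(-1) = -2
3*8 = 24
Total = 0 + 8 + (-2) + 24 = 30


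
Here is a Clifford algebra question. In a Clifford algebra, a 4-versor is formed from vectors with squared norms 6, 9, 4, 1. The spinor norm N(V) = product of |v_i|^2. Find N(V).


Spinor norm N(V) = |v1|^2 * |v2|^2 * ... * |v4|^2
= 6 * 9 * 4 * 1
Running product: 6, 54, 216, 216
N(V) = 216


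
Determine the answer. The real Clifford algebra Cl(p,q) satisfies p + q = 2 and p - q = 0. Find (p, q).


We need p + q = 2 and p - q = 0.
Adding: 2p = 2 + 0 = 2, so p = 1.
Then q = 2 - 1 = 1.
(p, q) = (1, 1)


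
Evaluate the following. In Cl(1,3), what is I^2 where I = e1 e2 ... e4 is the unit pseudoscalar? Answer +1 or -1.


The pseudoscalar I = e1...e_n (product of all n generators) of Cl(p,q) satisfies I^2 = (-1)^(q + n(n-1)/2).
p = 1, q = 3, n = p + q = 4
n(n-1)/2 = 4 * 3 / 2 = 6
Exponent = q + n(n-1)/2 = 3 + 6 = 9
I^2 = (-1)^9 = -1


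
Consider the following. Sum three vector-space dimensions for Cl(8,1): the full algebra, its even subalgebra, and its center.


n = 8 + 1 = 9
Total dim = 2^9 = 512
Even subalgebra dim = 2^8 = 256
n is odd, so center dim = 2
Sum = 512 + 256 + 2 = 770


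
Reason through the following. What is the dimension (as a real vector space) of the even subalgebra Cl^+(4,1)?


Even subalgebra dimension = 2^(n-1)
n = 4 + 1 = 5
2^(5 - 1) = 2^4 = 16
Verification: sum of C(5,k) for even k = 1 + 10 + 5 = 16
Result = 16


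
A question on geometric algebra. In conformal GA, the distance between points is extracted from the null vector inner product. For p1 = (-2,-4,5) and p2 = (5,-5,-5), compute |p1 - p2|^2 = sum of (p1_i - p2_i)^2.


p1 - p2 = (-7, 1, 10)
|p1 - p2|^2 = (-7)^2 + 1^2 + 10^2
= 49 + 1 + 100
= 150


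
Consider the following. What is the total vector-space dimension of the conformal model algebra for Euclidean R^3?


The conformal model of R^3 uses Cl(4,1): the 3 Euclidean generators plus two extra orthogonal generators e+ (e+^2 = +1) and e- (e-^2 = -1), from which the null vectors e0, einf are built.
Number of generators m = 3 + 2 = 5.
dim Cl(p,q) = 2^m = 2^5 = 32


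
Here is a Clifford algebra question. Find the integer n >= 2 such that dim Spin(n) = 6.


dim Spin(n) = dim so(n) = n(n-1)/2.
Solve n(n-1)/2 = 6, i.e. n^2 - n - 12 = 0.
Discriminant = 1 + 8*6 = 49
n = (1 + sqrt(49))/2 = (1 + 7)/2 = 4


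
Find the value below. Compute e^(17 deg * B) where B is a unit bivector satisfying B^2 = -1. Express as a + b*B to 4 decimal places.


For a unit bivector B with B^2 = -1, the exponential series gives
e^(theta*B) = cos(theta) + sin(theta)*B (the GA analogue of Euler's formula).
theta = 17 degrees = 0.296706 rad
cos(17 deg) = 0.9563
sin(17 deg) = 0.2924
exp(theta*B) = 0.9563 + 0.2924*B


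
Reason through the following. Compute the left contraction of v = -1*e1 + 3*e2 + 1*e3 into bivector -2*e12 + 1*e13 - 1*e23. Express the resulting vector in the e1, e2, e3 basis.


Left contraction v _| B = <vB>_1 (grade-1 part of the geometric product vB).
Using e1_|e12 = e2, e2_|e12 = -e1, e1_|e13 = e3, e3_|e13 = -e1, e2_|e23 = e3, e3_|e23 = -e2:
e1 coeff: -v2*b12 - v3*b13 = -(3)*(-2) - (1)*(1) = 5
e2 coeff: v1*b12 - v3*b23 = (-1)*(-2) - (1)*(-1) = 3
e3 coeff: v1*b13 + v2*b23 = (-1)*(1) + (3)*(-1) = -4
v _| B = 5*e1 + 3*e2 - 4*e3


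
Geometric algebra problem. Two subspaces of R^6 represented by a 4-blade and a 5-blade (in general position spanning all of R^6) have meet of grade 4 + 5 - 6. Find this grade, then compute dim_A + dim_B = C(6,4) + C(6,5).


Meet grade = grade(A) + grade(B) - n
= 4 + 5 - 6 = 3
C(6,4) = 15
C(6,5) = 6
dim_A + dim_B = 15 + 6 = 21


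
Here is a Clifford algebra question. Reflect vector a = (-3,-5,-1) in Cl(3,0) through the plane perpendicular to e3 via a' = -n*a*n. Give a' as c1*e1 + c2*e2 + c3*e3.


Reflection formula: a' = -n*a*n, with n = e3 (unit vector, n^2 = 1).
For reflection through hyperplane perp to e3:
The component along e3 flips sign, others stay.
a = (-3, -5, -1)
a' = (-3, -5, 1)
a' = -3*e1 - 5*e2 + 1*e3


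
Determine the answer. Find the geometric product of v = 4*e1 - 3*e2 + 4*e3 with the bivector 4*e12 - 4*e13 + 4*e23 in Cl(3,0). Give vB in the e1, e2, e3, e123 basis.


vB has grade-1 (vector) and grade-3 (trivector) parts: vB = (v _| B) + (v ^ B).
Vector part <vB>_1:
  e1: -v2*b12 - v3*b13 = -(-3)*(4) - (4)*(-4) = 28
  e2: v1*b12 - v3*b23 = (4)*(4) - (4)*(4) = 0
  e3: v1*b13 + v2*b23 = (4)*(-4) + (-3)*(4) = -28
Trivector part <vB>_3:
  e123: v1*b23 - v2*b13 + v3*b12 = (4)*(4) - (-3)*(-4) + (4)*(4) = 20
vB = 28*e1 + 0*e2 - 28*e3 + 20*e123


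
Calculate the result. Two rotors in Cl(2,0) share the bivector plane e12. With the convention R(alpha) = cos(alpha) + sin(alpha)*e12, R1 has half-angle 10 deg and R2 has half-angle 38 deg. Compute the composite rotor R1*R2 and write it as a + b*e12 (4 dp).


Same-plane rotors commute and their half-angles add:
R1*R2 = cos(a1 + a2) + sin(a1 + a2)*e12.
a1 + a2 = 10 + 38 = 48 deg
cos(48 deg) = 0.6691
sin(48 deg) = 0.7431
R1*R2 = 0.6691 + 0.7431*e12


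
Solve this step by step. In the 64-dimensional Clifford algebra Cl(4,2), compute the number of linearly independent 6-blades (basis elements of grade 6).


Number of grade-k basis blades in Cl(p,q) with n = p + q is C(n, k).
n = 4 + 2 = 6
C(6, 6) = 6! / (6! * 0!)
= 720 / (720 * 1)
= 1


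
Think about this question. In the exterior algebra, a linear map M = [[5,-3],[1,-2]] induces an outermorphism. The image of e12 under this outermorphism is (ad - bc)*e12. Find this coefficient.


The outermorphism of a linear map f sends e1^e2 to f(e1)^f(e2).
f(e1) = 5*e1 + 1*e2
f(e2) = -3*e1 - 2*e2
f(e1) ^ f(e2) = (5*e1 + 1*e2) ^ (-3*e1 - 2*e2)
= 5*(-2)*e12 + 1*(-3)*e21
= (-10 - (-3))*e12
= -7*e12
Coefficient = -7


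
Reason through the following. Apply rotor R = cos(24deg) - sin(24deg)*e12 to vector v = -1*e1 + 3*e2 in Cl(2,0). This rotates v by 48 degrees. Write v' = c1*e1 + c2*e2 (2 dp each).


Rotor R = cos(24deg) - sin(24deg)*e12
Rotation angle theta = 2 * 24 = 48 degrees
v' = R*v*~R rotates v by theta.
cos(48deg) = 0.6691, sin(48deg) = 0.7431
v'_1 = -1*cos(48deg) - 3*sin(48deg)
= -1*0.6691 - 3*0.7431
= -2.90
v'_2 = -1*sin(48deg) + 3*cos(48deg)
= -1*0.7431 + 3*0.6691
= 1.26
v' = -2.90*e1 + 1.26*e2


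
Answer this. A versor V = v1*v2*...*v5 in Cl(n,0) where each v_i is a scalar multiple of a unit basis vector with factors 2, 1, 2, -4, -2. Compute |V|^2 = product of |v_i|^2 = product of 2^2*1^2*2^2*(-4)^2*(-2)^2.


Each vector v_i has |v_i|^2 = s_i^2
Squared scales: 2^2 = 4, 1^2 = 1, 2^2 = 4, (-4)^2 = 16, (-2)^2 = 4
|V|^2 = 4 * 1 * 4 * 16 * 4
= 1024


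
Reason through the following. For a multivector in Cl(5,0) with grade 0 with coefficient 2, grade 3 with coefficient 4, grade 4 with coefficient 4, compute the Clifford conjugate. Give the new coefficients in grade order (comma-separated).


Clifford conjugate sign for grade k: (-1)^(k(k+1)/2)
Grade 0: (-1)^(0*1/2) = (-1)^0 = 1, coeff 2 -> 2
Grade 3: (-1)^(3*4/2) = (-1)^6 = 1, coeff 4 -> 4
Grade 4: (-1)^(4*5/2) = (-1)^10 = 1, coeff 4 -> 4
Conjugated coefficients: 2, 4, 4


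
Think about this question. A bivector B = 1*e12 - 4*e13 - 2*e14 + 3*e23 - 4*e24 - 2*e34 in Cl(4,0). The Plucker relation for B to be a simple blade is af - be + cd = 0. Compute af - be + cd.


Plucker relation: af - be + cd
a*f = 1*(-2) = -2
b*e = (-4)*(-4) = 16
c*d = (-2)*3 = -6
af - be + cd = -2 - 16 + (-6)
= -24


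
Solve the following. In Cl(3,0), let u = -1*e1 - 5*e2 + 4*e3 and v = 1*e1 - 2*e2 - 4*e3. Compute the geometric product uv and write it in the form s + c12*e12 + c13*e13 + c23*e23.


In Cl(3,0): e_i^2 = 1, e_ie_j = -e_je_i for i != j.
Scalar part = u . v = (-1)*1 + (-5)*(-2) + 4*(-4)
= -1 + 10 + (-16) = -7
e12 coeff = (-1)*(-2) - (-5)*1 = 2 - (-5) = 7
e13 coeff = (-1)*(-4) - 4*1 = 4 - 4 = 0
e23 coeff = (-5)*(-4) - 4*(-2) = 20 - (-8) = 28
uv = -7 + 7*e12 + 0*e13 + 28*e23


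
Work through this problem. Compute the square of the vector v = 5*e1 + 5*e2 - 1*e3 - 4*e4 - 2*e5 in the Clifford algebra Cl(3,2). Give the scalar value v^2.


v^2 = sum of c_i^2 * e_i^2
Positive signature terms (e_i^2 = +1): 5^2 + 5^2 + (-1)^2 = 51
Negative signature terms (e_j^2 = -1): (-4)^2 + (-2)^2 = 20
v^2 = 51 - 20 = 31


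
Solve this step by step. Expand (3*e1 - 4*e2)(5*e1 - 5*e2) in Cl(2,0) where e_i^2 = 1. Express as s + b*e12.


Expand: (3*e1 - 4*e2)(5*e1 - 5*e2)
= 3*5*e1e1 + 3*(-5)*e1e2 + (-4)*5*e2e1 + (-4)*(-5)*e2e2
Using e1^2 = e2^2 = 1, e2e1 = -e1e2:
Scalar part s = 3*5 + (-4)*(-5) = 15 + 20 = 35
Bivector part b = 3*(-5) - (-4)*5 = -15 - (-20) = 5
uv = 35 + 5*e12


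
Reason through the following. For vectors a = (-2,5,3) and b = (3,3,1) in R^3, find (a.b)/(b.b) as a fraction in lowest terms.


Projection coefficient = (a . b) / (b . b)
a . b = (-2)*3 + 5*3 + 3*1
= -6 + 15 + 3 = 12
b . b = 3^2 + 3^2 + 1^2
= 9 + 9 + 1 = 19
Coefficient = 12/19
In lowest terms: 12/19


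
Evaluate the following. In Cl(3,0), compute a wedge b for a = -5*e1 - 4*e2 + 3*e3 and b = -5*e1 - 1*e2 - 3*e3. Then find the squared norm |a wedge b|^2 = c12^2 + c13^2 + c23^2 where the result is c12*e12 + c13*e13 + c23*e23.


a wedge b = (a1*b2 - a2*b1)*e12 + (a1*b3 - a3*b1)*e13 + (a2*b3 - a3*b2)*e23
e12 coeff: (-5)*(-1) - (-4)*(-5) = 5 - 20 = -15
e13 coeff: (-5)*(-3) - 3*(-5) = 15 - (-15) = 30
e23 coeff: (-4)*(-3) - 3*(-1) = 12 - (-3) = 15
|a wedge b|^2 = (-15)^2 + 30^2 + 15^2
= 225 + 900 + 225
= 1350


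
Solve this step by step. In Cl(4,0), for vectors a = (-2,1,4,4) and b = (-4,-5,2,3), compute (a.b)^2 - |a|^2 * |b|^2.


a . b = (-2)*(-4) + 1*(-5) + 4*2 + 4*3
= 8 + (-5) + 8 + 12 = 23
|a|^2 = (-2)^2 + 1^2 + 4^2 + 4^2 = 37
|b|^2 = (-4)^2 + (-5)^2 + 2^2 + 3^2 = 54
(a.b)^2 = 23^2 = 529
|a|^2 * |b|^2 = 37 * 54 = 1998
Result = 529 - 1998 = -1469


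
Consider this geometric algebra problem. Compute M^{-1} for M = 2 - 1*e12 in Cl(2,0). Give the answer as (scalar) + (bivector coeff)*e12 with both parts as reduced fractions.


M = 2 - 1*e12, where e12^2 = -1.
Since M commutes with its reverse ~M = a - b*e12, M * ~M = a^2 - b^2*e12^2 = a^2 + b^2.
So M^{-1} = ~M / (a^2 + b^2) = (a - b*e12)/(a^2 + b^2).
a^2 + b^2 = 4 + 1 = 5
Scalar part = 2/5 = 2/5
Bivector coeff = 1/5 = 1/5
M^{-1} = 2/5 + 1/5*e12


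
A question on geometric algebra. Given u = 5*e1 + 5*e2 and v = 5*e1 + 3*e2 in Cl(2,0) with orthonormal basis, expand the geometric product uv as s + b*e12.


Expand: (5*e1 + 5*e2)(5*e1 + 3*e2)
= 5*5*e1e1 + 5*3*e1e2 + 5*5*e2e1 + 5*3*e2e2
Using e1^2 = e2^2 = 1, e2e1 = -e1e2:
Scalar part s = 5*5 + 5*3 = 25 + 15 = 40
Bivector part b = 5*3 - 5*5 = 15 - 25 = -10
uv = 40 - 10*e12


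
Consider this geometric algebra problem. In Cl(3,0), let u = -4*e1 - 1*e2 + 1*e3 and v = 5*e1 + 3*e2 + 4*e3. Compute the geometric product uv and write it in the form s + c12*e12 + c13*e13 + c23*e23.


In Cl(3,0): e_i^2 = 1, e_ie_j = -e_je_i for i != j.
Scalar part = u . v = (-4)*5 + (-1)*3 + 1*4
= -20 + (-3) + 4 = -19
e12 coeff = (-4)*3 - (-1)*5 = -12 - (-5) = -7
e13 coeff = (-4)*4 - 1*5 = -16 - 5 = -21
e23 coeff = (-1)*4 - 1*3 = -4 - 3 = -7
uv = -19 - 7*e12 - 21*e13 - 7*e23


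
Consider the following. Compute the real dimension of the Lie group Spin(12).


Spin(n) double-covers SO(n); both have Lie algebra so(n) of dimension n(n-1)/2.
n = 12
n(n-1) = 12 * 11 = 132
dim Spin(12) = 132/2 = 66


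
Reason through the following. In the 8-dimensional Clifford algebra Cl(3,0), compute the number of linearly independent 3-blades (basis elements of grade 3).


Number of grade-k basis blades in Cl(p,q) with n = p + q is C(n, k).
n = 3 + 0 = 3
C(3, 3) = 3! / (3! * 0!)
= 6 / (6 * 1)
= 1


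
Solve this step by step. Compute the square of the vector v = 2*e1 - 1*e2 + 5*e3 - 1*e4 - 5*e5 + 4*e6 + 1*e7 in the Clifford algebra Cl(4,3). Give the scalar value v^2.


v^2 = sum of c_i^2 * e_i^2
Positive signature terms (e_i^2 = +1): 2^2 + (-1)^2 + 5^2 + (-1)^2 = 31
Negative signature terms (e_j^2 = -1): (-5)^2 + 4^2 + 1^2 = 42
v^2 = 31 - 42 = -11
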